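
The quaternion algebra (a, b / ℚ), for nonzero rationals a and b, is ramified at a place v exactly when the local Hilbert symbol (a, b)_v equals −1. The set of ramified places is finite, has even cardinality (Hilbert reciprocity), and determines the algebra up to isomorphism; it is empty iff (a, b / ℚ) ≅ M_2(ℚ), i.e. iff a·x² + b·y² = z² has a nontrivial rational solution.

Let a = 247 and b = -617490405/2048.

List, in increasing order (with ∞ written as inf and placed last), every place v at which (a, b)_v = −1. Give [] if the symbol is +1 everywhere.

Mod squares: a ≡ 247, b ≡ -9690. Check v ∈ {∞, 2, 3, 5, 7, 13, 17, 19}.
v=2: v_2(a)=0, v_2(b)=-11; units ≡ 7, 3 (mod 8); ε·ε+αω+βω = 1·1+0·1+-11·0 ≡ 1  ⇒  (a,b)_2 = -1.
v=17: a=17^0·(≡9), b=17^3·(≡8) mod 17; (9|17)=+1, (8|17)=+1; (−1)^{0·3·8}·(+1)^3·(+1)^0 = +1.
v=13: a=13^1·(≡6), b=13^0·(≡2) mod 13; (6|13)=-1, (2|13)=-1; (−1)^{1·0·6}·(-1)^0·(-1)^1 = -1.
v=7: a=7^0·(≡2), b=7^2·(≡6) mod 7; (2|7)=+1, (6|7)=-1; (−1)^{0·2·3}·(+1)^2·(-1)^0 = +1.
v=19: a=19^1·(≡13), b=19^1·(≡13) mod 19; (13|19)=-1, (13|19)=-1; (−1)^{1·1·9}·(-1)^1·(-1)^1 = -1.
v=∞: 247 > 0 and -9690 < 0  ⇒  (a,b)_∞ = +1.
v=5: a=5^0·(≡2), b=5^1·(≡3) mod 5; (2|5)=-1, (3|5)=-1; (−1)^{0·1·2}·(-1)^1·(-1)^0 = -1.
v=3: a=3^0·(≡1), b=3^3·(≡1) mod 3; (1|3)=+1, (1|3)=+1; (−1)^{0·3·1}·(+1)^3·(+1)^0 = +1.
|Ram(247, -9690)| = 4, even; anisotropic at {2, 5, 13, 19}.

[2, 5, 13, 19]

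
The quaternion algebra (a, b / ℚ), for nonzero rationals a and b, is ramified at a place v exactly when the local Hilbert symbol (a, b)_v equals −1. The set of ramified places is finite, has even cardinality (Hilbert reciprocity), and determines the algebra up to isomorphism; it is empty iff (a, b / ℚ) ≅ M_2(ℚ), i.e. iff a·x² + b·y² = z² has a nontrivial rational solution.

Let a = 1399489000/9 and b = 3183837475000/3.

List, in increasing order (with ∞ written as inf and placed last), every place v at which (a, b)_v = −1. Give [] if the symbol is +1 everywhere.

Mod squares: a ≡ 10, b ≡ 2730. Check v ∈ {∞, 2, 3, 5, 7, 13}.
v=∞: 10 > 0 and 2730 > 0  ⇒  (a,b)_∞ = +1.
v=5: a=5^3·(≡3), b=5^5·(≡4) mod 5; (3|5)=-1, (4|5)=+1; (−1)^{3·5·2}·(-1)^5·(+1)^3 = -1.
v=7: a=7^2·(≡3), b=7^3·(≡6) mod 7; (3|7)=-1, (6|7)=-1; (−1)^{2·3·3}·(-1)^3·(-1)^2 = -1.
v=3: a=3^-2·(≡1), b=3^-1·(≡1) mod 3; (1|3)=+1, (1|3)=+1; (−1)^{-2·-1·1}·(+1)^-1·(+1)^-2 = +1.
v=13: a=13^4·(≡9), b=13^5·(≡6) mod 13; (9|13)=+1, (6|13)=-1; (−1)^{4·5·6}·(+1)^5·(-1)^4 = +1.
v=2: v_2(a)=3, v_2(b)=3; units ≡ 5, 5 (mod 8); ε·ε+αω+βω = 0·0+3·1+3·1 ≡ 0  ⇒  (a,b)_2 = +1.
|Ram(10, 2730)| = 2, even; anisotropic at {5, 7}.

[5, 7]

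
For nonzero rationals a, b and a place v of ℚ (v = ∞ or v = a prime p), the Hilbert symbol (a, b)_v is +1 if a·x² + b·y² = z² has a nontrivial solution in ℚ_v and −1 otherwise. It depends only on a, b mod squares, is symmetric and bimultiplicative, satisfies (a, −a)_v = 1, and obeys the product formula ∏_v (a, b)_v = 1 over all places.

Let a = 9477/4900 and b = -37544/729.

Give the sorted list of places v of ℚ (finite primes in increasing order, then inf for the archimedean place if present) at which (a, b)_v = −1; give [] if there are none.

(a, b) ≡ (13, -26) mod (ℚ^×)²; places V = {2, 3, 5, 7, 13, 19, ∞}.
(a,b)_7: α=-2, u≡3; β=0, v≡4 (mod 7); (3|7)=-1, (4|7)=+1; sign (−1)^0·-1^0·+1^-2 = +1.
(a,b)_2: α=-2, β=3; u≡5, v≡3 (mod 8); ε(u)ε(v)=0·1, αω(v)=-2·1, βω(u)=3·1; sum ≡ 1  ⇒  -1.
(a,b)_19: α=0, u≡2; β=2, v≡15 (mod 19); (2|19)=-1, (15|19)=-1; sign (−1)^0·-1^2·-1^0 = +1.
(a,b)_3: α=6, u≡1; β=-6, v≡1 (mod 3); (1|3)=+1, (1|3)=+1; sign (−1)^0·+1^-6·+1^6 = +1.
(a,b)_13: α=1, u≡12; β=1, v≡11 (mod 13); (12|13)=+1, (11|13)=-1; sign (−1)^0·+1^1·-1^1 = -1.
(a,b)_∞: sgn(13)=+, sgn(-26)=−, so +1.
(a,b)_5: α=-2, u≡2; β=0, v≡4 (mod 5); (2|5)=-1, (4|5)=+1; sign (−1)^0·-1^0·+1^-2 = +1.
Ram(13, -26) = {2, 13}; no ℚ_2-point on the conic.

[2, 13]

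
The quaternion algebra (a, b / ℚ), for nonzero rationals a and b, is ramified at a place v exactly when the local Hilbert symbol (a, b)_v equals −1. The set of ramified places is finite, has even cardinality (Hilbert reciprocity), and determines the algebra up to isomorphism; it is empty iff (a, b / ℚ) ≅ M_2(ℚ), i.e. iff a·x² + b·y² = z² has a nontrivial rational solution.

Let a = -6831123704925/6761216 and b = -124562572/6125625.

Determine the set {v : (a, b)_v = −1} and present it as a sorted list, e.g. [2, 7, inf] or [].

[3, 19, 29, inf]

(a, b) ≡ (-18183, -43) mod (ℚ^×)²; places V = {2, 3, 5, 7, 11, 13, 19, 23, 29, 37, 43, ∞}.
(a,b)_7: α=-4, u≡6; β=0, v≡3 (mod 7); (6|7)=-1, (3|7)=-1; sign (−1)^0·-1^0·-1^-4 = +1.
(a,b)_∞: sgn(-18183)=−, sgn(-43)=−, so -1.
(a,b)_29: α=1, u≡19; β=0, v≡2 (mod 29); (19|29)=-1, (2|29)=-1; sign (−1)^0·-1^0·-1^1 = -1.
(a,b)_11: α=-1, u≡7; β=-2, v≡3 (mod 11); (7|11)=-1, (3|11)=+1; sign (−1)^0·-1^-2·+1^-1 = +1.
(a,b)_13: α=2, u≡4; β=0, v≡4 (mod 13); (4|13)=+1, (4|13)=+1; sign (−1)^0·+1^0·+1^2 = +1.
(a,b)_43: α=2, u≡10; β=1, v≡29 (mod 43); (10|43)=+1, (29|43)=-1; sign (−1)^0·+1^1·-1^2 = +1.
(a,b)_37: α=0, u≡30; β=2, v≡2 (mod 37); (30|37)=+1, (2|37)=-1; sign (−1)^0·+1^2·-1^0 = +1.
(a,b)_2: α=-8, β=2; u≡1, v≡5 (mod 8); ε(u)ε(v)=0·0, αω(v)=-8·1, βω(u)=2·0; sum ≡ 0  ⇒  +1.
(a,b)_23: α=2, u≡14; β=2, v≡12 (mod 23); (14|23)=-1, (12|23)=+1; sign (−1)^0·-1^2·+1^2 = +1.
(a,b)_5: α=2, u≡3; β=-4, v≡3 (mod 5); (3|5)=-1, (3|5)=-1; sign (−1)^0·-1^-4·-1^2 = +1.
(a,b)_19: α=1, u≡2; β=0, v≡10 (mod 19); (2|19)=-1, (10|19)=-1; sign (−1)^0·-1^0·-1^1 = -1.
(a,b)_3: α=1, u≡2; β=-4, v≡2 (mod 3); (2|3)=-1, (2|3)=-1; sign (−1)^0·-1^-4·-1^1 = -1.
|Ram(-18183, -43)| = 4, even; anisotropic at {3, 19, 29, ∞}.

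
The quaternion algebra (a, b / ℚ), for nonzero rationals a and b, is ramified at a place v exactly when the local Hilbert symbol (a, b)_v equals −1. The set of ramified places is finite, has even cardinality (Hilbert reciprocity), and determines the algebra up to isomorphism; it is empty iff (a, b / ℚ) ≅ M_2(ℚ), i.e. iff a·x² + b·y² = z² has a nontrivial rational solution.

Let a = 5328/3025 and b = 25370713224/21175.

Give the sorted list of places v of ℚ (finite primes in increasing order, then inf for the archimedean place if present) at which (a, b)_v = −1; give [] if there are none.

Mod squares: a ≡ 37, b ≡ 9982. Check v ∈ {∞, 2, 3, 5, 7, 11, 19, 23, 31, 37}.
v=37: a=37^1·(≡21), b=37^2·(≡13) mod 37; (21|37)=+1, (13|37)=-1; (−1)^{1·2·18}·(+1)^2·(-1)^1 = -1.
v=∞: 37 > 0 and 9982 > 0  ⇒  (a,b)_∞ = +1.
v=7: a=7^0·(≡1), b=7^-1·(≡3) mod 7; (1|7)=+1, (3|7)=-1; (−1)^{0·-1·3}·(+1)^-1·(-1)^0 = +1.
v=31: a=31^0·(≡17), b=31^1·(≡30) mod 31; (17|31)=-1, (30|31)=-1; (−1)^{0·1·15}·(-1)^1·(-1)^0 = -1.
v=11: a=11^-2·(≡5), b=11^-2·(≡1) mod 11; (5|11)=+1, (1|11)=+1; (−1)^{-2·-2·5}·(+1)^-2·(+1)^-2 = +1.
v=2: v_2(a)=4, v_2(b)=3; units ≡ 5, 7 (mod 8); ε·ε+αω+βω = 0·1+4·0+3·1 ≡ 1  ⇒  (a,b)_2 = -1.
v=23: a=23^0·(≡7), b=23^1·(≡22) mod 23; (7|23)=-1, (22|23)=-1; (−1)^{0·1·11}·(-1)^1·(-1)^0 = -1.
v=3: a=3^2·(≡1), b=3^2·(≡1) mod 3; (1|3)=+1, (1|3)=+1; (−1)^{2·2·1}·(+1)^2·(+1)^2 = +1.
v=19: a=19^0·(≡2), b=19^2·(≡4) mod 19; (2|19)=-1, (4|19)=+1; (−1)^{0·2·9}·(-1)^2·(+1)^0 = +1.
v=5: a=5^-2·(≡3), b=5^-2·(≡2) mod 5; (3|5)=-1, (2|5)=-1; (−1)^{-2·-2·2}·(-1)^-2·(-1)^-2 = +1.
Ram(37, 9982) = {2, 23, 31, 37}; no ℚ_2-point on the conic.

[2, 23, 31, 37]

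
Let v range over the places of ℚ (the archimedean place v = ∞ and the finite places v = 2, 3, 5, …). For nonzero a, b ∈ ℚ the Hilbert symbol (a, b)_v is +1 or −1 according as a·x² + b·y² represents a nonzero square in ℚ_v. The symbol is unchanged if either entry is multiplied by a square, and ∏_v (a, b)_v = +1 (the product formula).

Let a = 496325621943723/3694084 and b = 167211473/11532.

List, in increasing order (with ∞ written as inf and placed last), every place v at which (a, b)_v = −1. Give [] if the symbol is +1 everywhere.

[2, 17]

(a, b) ≡ (3, 24531) mod (ℚ^×)²; places V = {2, 3, 11, 13, 17, 31, 37, ∞}.
(a,b)_31: α=-4, u≡27; β=-2, v≡9 (mod 31); (27|31)=-1, (9|31)=+1; sign (−1)^0·-1^-2·+1^-4 = +1.
(a,b)_13: α=4, u≡1; β=3, v≡7 (mod 13); (1|13)=+1, (7|13)=-1; sign (−1)^0·+1^3·-1^4 = +1.
(a,b)_∞: sgn(3)=+, sgn(24531)=+, so +1.
(a,b)_17: α=2, u≡6; β=1, v≡4 (mod 17); (6|17)=-1, (4|17)=+1; sign (−1)^0·-1^1·+1^2 = -1.
(a,b)_11: α=4, u≡3; β=2, v≡4 (mod 11); (3|11)=+1, (4|11)=+1; sign (−1)^0·+1^2·+1^4 = +1.
(a,b)_3: α=1, u≡1; β=-1, v≡2 (mod 3); (1|3)=+1, (2|3)=-1; sign (−1)^1·+1^-1·-1^1 = +1.
(a,b)_37: α=2, u≡21; β=1, v≡36 (mod 37); (21|37)=+1, (36|37)=+1; sign (−1)^0·+1^1·+1^2 = +1.
(a,b)_2: α=-2, β=-2; u≡3, v≡3 (mod 8); ε(u)ε(v)=1·1, αω(v)=-2·1, βω(u)=-2·1; sum ≡ 1  ⇒  -1.
|Ram(3, 24531)| = 2, even; anisotropic at {2, 17}.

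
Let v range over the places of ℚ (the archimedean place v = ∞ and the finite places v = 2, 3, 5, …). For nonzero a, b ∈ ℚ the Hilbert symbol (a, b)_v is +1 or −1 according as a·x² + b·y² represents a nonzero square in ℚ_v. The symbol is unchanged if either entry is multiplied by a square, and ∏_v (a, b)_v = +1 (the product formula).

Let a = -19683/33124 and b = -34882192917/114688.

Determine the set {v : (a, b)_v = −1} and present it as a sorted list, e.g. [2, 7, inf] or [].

[3, 11, 17, inf]

Mod squares: a ≡ -3, b ≡ -51051. Check v ∈ {∞, 2, 3, 7, 11, 13, 17}.
v=∞: -3 < 0 and -51051 < 0  ⇒  (a,b)_∞ = -1.
v=3: a=3^9·(≡2), b=3^15·(≡2) mod 3; (2|3)=-1, (2|3)=-1; (−1)^{9·15·1}·(-1)^15·(-1)^9 = -1.
v=13: a=13^-2·(≡12), b=13^1·(≡4) mod 13; (12|13)=+1, (4|13)=+1; (−1)^{-2·1·6}·(+1)^1·(+1)^-2 = +1.
v=11: a=11^0·(≡6), b=11^1·(≡5) mod 11; (6|11)=-1, (5|11)=+1; (−1)^{0·1·5}·(-1)^1·(+1)^0 = -1.
v=17: a=17^0·(≡11), b=17^1·(≡10) mod 17; (11|17)=-1, (10|17)=-1; (−1)^{0·1·8}·(-1)^1·(-1)^0 = -1.
v=2: v_2(a)=-2, v_2(b)=-14; units ≡ 5, 5 (mod 8); ε·ε+αω+βω = 0·0+-2·1+-14·1 ≡ 0  ⇒  (a,b)_2 = +1.
v=7: a=7^-2·(≡2), b=7^-1·(≡4) mod 7; (2|7)=+1, (4|7)=+1; (−1)^{-2·-1·3}·(+1)^-1·(+1)^-2 = +1.
|Ram(-3, -51051)| = 4, even; anisotropic at {3, 11, 17, ∞}.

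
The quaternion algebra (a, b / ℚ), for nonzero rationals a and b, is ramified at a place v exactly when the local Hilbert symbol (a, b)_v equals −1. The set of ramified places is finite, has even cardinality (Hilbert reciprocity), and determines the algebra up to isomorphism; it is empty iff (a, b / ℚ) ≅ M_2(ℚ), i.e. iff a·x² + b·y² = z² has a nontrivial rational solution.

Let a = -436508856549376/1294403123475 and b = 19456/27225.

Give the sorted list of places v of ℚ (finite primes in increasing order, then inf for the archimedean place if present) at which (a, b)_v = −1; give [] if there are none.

[11, 19]

(a, b) ≡ (-7106, 19) mod (ℚ^×)²; places V = {2, 3, 5, 7, 11, 13, 17, 19, ∞}.
(a,b)_3: α=-8, u≡1; β=-2, v≡1 (mod 3); (1|3)=+1, (1|3)=+1; sign (−1)^0·+1^-2·+1^-8 = +1.
(a,b)_17: α=1, u≡5; β=0, v≡1 (mod 17); (5|17)=-1, (1|17)=+1; sign (−1)^0·-1^0·+1^1 = +1.
(a,b)_2: α=17, β=10; u≡7, v≡3 (mod 8); ε(u)ε(v)=1·1, αω(v)=17·1, βω(u)=10·0; sum ≡ 0  ⇒  +1.
(a,b)_∞: sgn(-7106)=−, sgn(19)=+, so +1.
(a,b)_5: α=-2, u≡1; β=-2, v≡4 (mod 5); (1|5)=+1, (4|5)=+1; sign (−1)^0·+1^-2·+1^-2 = +1.
(a,b)_7: α=-2, u≡6; β=0, v≡5 (mod 7); (6|7)=-1, (5|7)=-1; sign (−1)^0·-1^0·-1^-2 = +1.
(a,b)_13: α=4, u≡6; β=0, v≡7 (mod 13); (6|13)=-1, (7|13)=-1; sign (−1)^0·-1^0·-1^4 = +1.
(a,b)_19: α=3, u≡17; β=1, v≡1 (mod 19); (17|19)=+1, (1|19)=+1; sign (−1)^1·+1^1·+1^3 = -1.
(a,b)_11: α=-5, u≡3; β=-2, v≡6 (mod 11); (3|11)=+1, (6|11)=-1; sign (−1)^0·+1^-2·-1^-5 = -1.
|Ram(-7106, 19)| = 2, even; anisotropic at {11, 19}.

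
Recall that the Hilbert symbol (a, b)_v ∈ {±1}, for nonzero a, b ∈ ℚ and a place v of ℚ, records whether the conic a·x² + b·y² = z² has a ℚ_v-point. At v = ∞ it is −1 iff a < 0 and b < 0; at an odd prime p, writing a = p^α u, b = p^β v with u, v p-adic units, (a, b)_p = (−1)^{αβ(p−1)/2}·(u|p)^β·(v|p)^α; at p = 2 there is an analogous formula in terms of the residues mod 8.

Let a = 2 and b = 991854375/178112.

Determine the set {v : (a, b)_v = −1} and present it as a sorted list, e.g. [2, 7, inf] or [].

Mod squares: a ≡ 2, b ≡ 43401. Check v ∈ {∞, 2, 3, 5, 11, 17, 23, 29, 37}.
v=11: a=11^0·(≡2), b=11^-2·(≡8) mod 11; (2|11)=-1, (8|11)=-1; (−1)^{0·-2·5}·(-1)^-2·(-1)^0 = +1.
v=37: a=37^0·(≡2), b=37^1·(≡30) mod 37; (2|37)=-1, (30|37)=+1; (−1)^{0·1·18}·(-1)^1·(+1)^0 = -1.
v=∞: 2 > 0 and 43401 > 0  ⇒  (a,b)_∞ = +1.
v=29: a=29^0·(≡2), b=29^2·(≡14) mod 29; (2|29)=-1, (14|29)=-1; (−1)^{0·2·14}·(-1)^2·(-1)^0 = +1.
v=17: a=17^0·(≡2), b=17^1·(≡6) mod 17; (2|17)=+1, (6|17)=-1; (−1)^{0·1·8}·(+1)^1·(-1)^0 = +1.
v=5: a=5^0·(≡2), b=5^4·(≡1) mod 5; (2|5)=-1, (1|5)=+1; (−1)^{0·4·2}·(-1)^4·(+1)^0 = +1.
v=23: a=23^0·(≡2), b=23^-1·(≡9) mod 23; (2|23)=+1, (9|23)=+1; (−1)^{0·-1·11}·(+1)^-1·(+1)^0 = +1.
v=3: a=3^0·(≡2), b=3^1·(≡1) mod 3; (2|3)=-1, (1|3)=+1; (−1)^{0·1·1}·(-1)^1·(+1)^0 = -1.
v=2: v_2(a)=1, v_2(b)=-6; units ≡ 1, 1 (mod 8); ε·ε+αω+βω = 0·0+1·0+-6·0 ≡ 0  ⇒  (a,b)_2 = +1.
|Ram(2, 43401)| = 2, even; anisotropic at {3, 37}.

[3, 37]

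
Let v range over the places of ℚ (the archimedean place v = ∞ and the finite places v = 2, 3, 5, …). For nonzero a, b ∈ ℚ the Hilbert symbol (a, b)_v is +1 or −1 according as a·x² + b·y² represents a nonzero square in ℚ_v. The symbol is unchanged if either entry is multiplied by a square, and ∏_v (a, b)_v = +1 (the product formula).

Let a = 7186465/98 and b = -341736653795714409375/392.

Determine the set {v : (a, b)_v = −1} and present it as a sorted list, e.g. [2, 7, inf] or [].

(a, b) ≡ (27170, -510) mod (ℚ^×)²; places V = {2, 3, 5, 7, 11, 13, 17, 19, 23, ∞}.
(a,b)_3: α=0, u≡2; β=3, v≡1 (mod 3); (2|3)=-1, (1|3)=+1; sign (−1)^0·-1^3·+1^0 = -1.
(a,b)_13: α=1, u≡12; β=4, v≡10 (mod 13); (12|13)=+1, (10|13)=+1; sign (−1)^0·+1^4·+1^1 = +1.
(a,b)_11: α=1, u≡8; β=2, v≡7 (mod 11); (8|11)=-1, (7|11)=-1; sign (−1)^0·-1^2·-1^1 = -1.
(a,b)_23: α=2, u≡14; β=2, v≡17 (mod 23); (14|23)=-1, (17|23)=-1; sign (−1)^0·-1^2·-1^2 = +1.
(a,b)_∞: sgn(27170)=+, sgn(-510)=−, so +1.
(a,b)_5: α=1, u≡1; β=5, v≡2 (mod 5); (1|5)=+1, (2|5)=-1; sign (−1)^0·+1^5·-1^1 = -1.
(a,b)_17: α=0, u≡16; β=1, v≡16 (mod 17); (16|17)=+1, (16|17)=+1; sign (−1)^0·+1^1·+1^0 = +1.
(a,b)_19: α=1, u≡7; β=4, v≡18 (mod 19); (7|19)=+1, (18|19)=-1; sign (−1)^0·+1^4·-1^1 = -1.
(a,b)_2: α=-1, β=-3; u≡1, v≡1 (mod 8); ε(u)ε(v)=0·0, αω(v)=-1·0, βω(u)=-3·0; sum ≡ 0  ⇒  +1.
(a,b)_7: α=-2, u≡3; β=-2, v≡4 (mod 7); (3|7)=-1, (4|7)=+1; sign (−1)^0·-1^-2·+1^-2 = +1.
(27170, -510 / ℚ) ramifies at {3, 5, 11, 19}: a division algebra.

[3, 5, 11, 19]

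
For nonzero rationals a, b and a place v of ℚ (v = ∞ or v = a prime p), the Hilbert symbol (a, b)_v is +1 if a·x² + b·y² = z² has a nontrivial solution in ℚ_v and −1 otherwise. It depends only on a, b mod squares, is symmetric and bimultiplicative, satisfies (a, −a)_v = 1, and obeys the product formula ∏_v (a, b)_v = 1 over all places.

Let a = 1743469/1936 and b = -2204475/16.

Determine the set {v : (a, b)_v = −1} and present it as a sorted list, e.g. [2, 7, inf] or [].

[13, 19]

Mod squares: a ≡ 35581, b ≡ -88179. Check v ∈ {∞, 2, 3, 5, 7, 11, 13, 17, 19, 23}.
v=13: a=13^1·(≡8), b=13^1·(≡12) mod 13; (8|13)=-1, (12|13)=+1; (−1)^{1·1·6}·(-1)^1·(+1)^1 = -1.
v=11: a=11^-2·(≡7), b=11^0·(≡7) mod 11; (7|11)=-1, (7|11)=-1; (−1)^{-2·0·5}·(-1)^0·(-1)^-2 = +1.
v=3: a=3^0·(≡1), b=3^1·(≡1) mod 3; (1|3)=+1, (1|3)=+1; (−1)^{0·1·1}·(+1)^1·(+1)^0 = +1.
v=7: a=7^3·(≡2), b=7^1·(≡6) mod 7; (2|7)=+1, (6|7)=-1; (−1)^{3·1·3}·(+1)^1·(-1)^3 = +1.
v=5: a=5^0·(≡4), b=5^2·(≡1) mod 5; (4|5)=+1, (1|5)=+1; (−1)^{0·2·2}·(+1)^2·(+1)^0 = +1.
v=17: a=17^1·(≡2), b=17^1·(≡16) mod 17; (2|17)=+1, (16|17)=+1; (−1)^{1·1·8}·(+1)^1·(+1)^1 = +1.
v=23: a=23^1·(≡16), b=23^0·(≡9) mod 23; (16|23)=+1, (9|23)=+1; (−1)^{1·0·11}·(+1)^0·(+1)^1 = +1.
v=19: a=19^0·(≡14), b=19^1·(≡10) mod 19; (14|19)=-1, (10|19)=-1; (−1)^{0·1·9}·(-1)^1·(-1)^0 = -1.
v=∞: 35581 > 0 and -88179 < 0  ⇒  (a,b)_∞ = +1.
v=2: v_2(a)=-4, v_2(b)=-4; units ≡ 5, 5 (mod 8); ε·ε+αω+βω = 0·0+-4·1+-4·1 ≡ 0  ⇒  (a,b)_2 = +1.
(35581, -88179 / ℚ) ramifies at {13, 19}: a division algebra.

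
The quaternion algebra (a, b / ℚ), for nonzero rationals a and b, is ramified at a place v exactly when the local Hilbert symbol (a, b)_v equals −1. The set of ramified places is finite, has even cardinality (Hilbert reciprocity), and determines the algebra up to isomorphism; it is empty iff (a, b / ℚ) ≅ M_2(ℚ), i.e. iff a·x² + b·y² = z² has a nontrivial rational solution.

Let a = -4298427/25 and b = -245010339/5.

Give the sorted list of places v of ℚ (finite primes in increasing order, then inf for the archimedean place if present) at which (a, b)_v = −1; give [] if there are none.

[5, inf]

Mod squares: a ≡ -3, b ≡ -95. Check v ∈ {∞, 2, 3, 5, 7, 19}.
v=2: v_2(a)=0, v_2(b)=0; units ≡ 5, 1 (mod 8); ε·ε+αω+βω = 0·0+0·0+0·1 ≡ 0  ⇒  (a,b)_2 = +1.
v=7: a=7^2·(≡2), b=7^2·(≡3) mod 7; (2|7)=+1, (3|7)=-1; (−1)^{2·2·3}·(+1)^2·(-1)^2 = +1.
v=3: a=3^5·(≡2), b=3^6·(≡1) mod 3; (2|3)=-1, (1|3)=+1; (−1)^{5·6·1}·(-1)^6·(+1)^5 = +1.
v=∞: -3 < 0 and -95 < 0  ⇒  (a,b)_∞ = -1.
v=5: a=5^-2·(≡3), b=5^-1·(≡1) mod 5; (3|5)=-1, (1|5)=+1; (−1)^{-2·-1·2}·(-1)^-1·(+1)^-2 = -1.
v=19: a=19^2·(≡1), b=19^3·(≡15) mod 19; (1|19)=+1, (15|19)=-1; (−1)^{2·3·9}·(+1)^3·(-1)^2 = +1.
|Ram(-3, -95)| = 2, even; anisotropic at {5, ∞}.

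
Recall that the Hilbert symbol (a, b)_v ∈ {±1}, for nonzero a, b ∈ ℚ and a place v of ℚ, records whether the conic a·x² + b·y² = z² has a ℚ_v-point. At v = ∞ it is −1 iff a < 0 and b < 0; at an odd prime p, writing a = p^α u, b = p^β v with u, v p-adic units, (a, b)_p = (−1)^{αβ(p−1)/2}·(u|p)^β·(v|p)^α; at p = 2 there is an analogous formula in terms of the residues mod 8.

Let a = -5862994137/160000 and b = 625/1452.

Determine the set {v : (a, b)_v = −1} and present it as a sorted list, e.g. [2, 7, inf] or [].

Mod squares: a ≡ -31857, b ≡ 3. Check v ∈ {∞, 2, 3, 5, 7, 11, 13, 37, 41}.
v=2: v_2(a)=-8, v_2(b)=-2; units ≡ 7, 3 (mod 8); ε·ε+αω+βω = 1·1+-8·1+-2·0 ≡ 1  ⇒  (a,b)_2 = -1.
v=11: a=11^2·(≡6), b=11^-2·(≡9) mod 11; (6|11)=-1, (9|11)=+1; (−1)^{2·-2·5}·(-1)^-2·(+1)^2 = +1.
v=13: a=13^2·(≡11), b=13^0·(≡3) mod 13; (11|13)=-1, (3|13)=+1; (−1)^{2·0·6}·(-1)^0·(+1)^2 = +1.
v=7: a=7^1·(≡3), b=7^0·(≡3) mod 7; (3|7)=-1, (3|7)=-1; (−1)^{1·0·3}·(-1)^0·(-1)^1 = -1.
v=5: a=5^-4·(≡3), b=5^4·(≡3) mod 5; (3|5)=-1, (3|5)=-1; (−1)^{-4·4·2}·(-1)^4·(-1)^-4 = +1.
v=41: a=41^1·(≡31), b=41^0·(≡3) mod 41; (31|41)=+1, (3|41)=-1; (−1)^{1·0·20}·(+1)^0·(-1)^1 = -1.
v=37: a=37^1·(≡16), b=37^0·(≡16) mod 37; (16|37)=+1, (16|37)=+1; (−1)^{1·0·18}·(+1)^0·(+1)^1 = +1.
v=∞: -31857 < 0 and 3 > 0  ⇒  (a,b)_∞ = +1.
v=3: a=3^3·(≡1), b=3^-1·(≡1) mod 3; (1|3)=+1, (1|3)=+1; (−1)^{3·-1·1}·(+1)^-1·(+1)^3 = -1.
Ram(-31857, 3) = {2, 3, 7, 41}; no ℚ_2-point on the conic.

[2, 3, 7, 41]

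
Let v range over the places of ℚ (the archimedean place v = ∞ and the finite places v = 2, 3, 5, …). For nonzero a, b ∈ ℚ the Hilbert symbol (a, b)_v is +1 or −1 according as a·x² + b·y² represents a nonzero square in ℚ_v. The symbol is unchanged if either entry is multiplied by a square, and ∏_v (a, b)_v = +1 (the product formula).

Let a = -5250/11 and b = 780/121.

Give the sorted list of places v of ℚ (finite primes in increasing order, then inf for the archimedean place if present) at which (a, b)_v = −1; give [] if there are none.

(a, b) ≡ (-2310, 195) mod (ℚ^×)²; places V = {2, 3, 5, 7, 11, 13, ∞}.
(a,b)_3: α=1, u≡1; β=1, v≡2 (mod 3); (1|3)=+1, (2|3)=-1; sign (−1)^1·+1^1·-1^1 = +1.
(a,b)_∞: sgn(-2310)=−, sgn(195)=+, so +1.
(a,b)_13: α=0, u≡12; β=1, v≡2 (mod 13); (12|13)=+1, (2|13)=-1; sign (−1)^0·+1^1·-1^0 = +1.
(a,b)_5: α=3, u≡3; β=1, v≡1 (mod 5); (3|5)=-1, (1|5)=+1; sign (−1)^0·-1^1·+1^3 = -1.
(a,b)_11: α=-1, u≡8; β=-2, v≡10 (mod 11); (8|11)=-1, (10|11)=-1; sign (−1)^0·-1^-2·-1^-1 = -1.
(a,b)_2: α=1, β=2; u≡5, v≡3 (mod 8); ε(u)ε(v)=0·1, αω(v)=1·1, βω(u)=2·1; sum ≡ 1  ⇒  -1.
(a,b)_7: α=1, u≡5; β=0, v≡5 (mod 7); (5|7)=-1, (5|7)=-1; sign (−1)^0·-1^0·-1^1 = -1.
Ram(-2310, 195) = {2, 5, 7, 11}; no ℚ_2-point on the conic.

[2, 5, 7, 11]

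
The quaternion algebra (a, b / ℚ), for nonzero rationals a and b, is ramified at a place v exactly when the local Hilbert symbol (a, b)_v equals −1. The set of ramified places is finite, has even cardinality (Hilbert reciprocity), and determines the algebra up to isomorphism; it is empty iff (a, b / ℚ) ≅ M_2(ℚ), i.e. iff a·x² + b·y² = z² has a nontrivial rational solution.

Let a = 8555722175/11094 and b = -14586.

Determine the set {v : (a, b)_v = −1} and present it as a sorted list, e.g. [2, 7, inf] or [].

[3, 11]

Mod squares: a ≡ 858, b ≡ -14586. Check v ∈ {∞, 2, 3, 5, 7, 11, 13, 17, 43}.
v=43: a=43^-2·(≡1), b=43^0·(≡34) mod 43; (1|43)=+1, (34|43)=-1; (−1)^{-2·0·21}·(+1)^0·(-1)^-2 = +1.
v=13: a=13^3·(≡12), b=13^1·(≡9) mod 13; (12|13)=+1, (9|13)=+1; (−1)^{3·1·6}·(+1)^1·(+1)^3 = +1.
v=17: a=17^2·(≡1), b=17^1·(≡9) mod 17; (1|17)=+1, (9|17)=+1; (−1)^{2·1·8}·(+1)^1·(+1)^2 = +1.
v=5: a=5^2·(≡3), b=5^0·(≡4) mod 5; (3|5)=-1, (4|5)=+1; (−1)^{2·0·2}·(-1)^0·(+1)^2 = +1.
v=3: a=3^-1·(≡1), b=3^1·(≡1) mod 3; (1|3)=+1, (1|3)=+1; (−1)^{-1·1·1}·(+1)^1·(+1)^-1 = -1.
v=2: v_2(a)=-1, v_2(b)=1; units ≡ 5, 3 (mod 8); ε·ε+αω+βω = 0·1+-1·1+1·1 ≡ 0  ⇒  (a,b)_2 = +1.
v=7: a=7^2·(≡4), b=7^0·(≡2) mod 7; (4|7)=+1, (2|7)=+1; (−1)^{2·0·3}·(+1)^0·(+1)^2 = +1.
v=11: a=11^1·(≡5), b=11^1·(≡5) mod 11; (5|11)=+1, (5|11)=+1; (−1)^{1·1·5}·(+1)^1·(+1)^1 = -1.
v=∞: 858 > 0 and -14586 < 0  ⇒  (a,b)_∞ = +1.
Ram(858, -14586) = {3, 11}; no ℚ_3-point on the conic.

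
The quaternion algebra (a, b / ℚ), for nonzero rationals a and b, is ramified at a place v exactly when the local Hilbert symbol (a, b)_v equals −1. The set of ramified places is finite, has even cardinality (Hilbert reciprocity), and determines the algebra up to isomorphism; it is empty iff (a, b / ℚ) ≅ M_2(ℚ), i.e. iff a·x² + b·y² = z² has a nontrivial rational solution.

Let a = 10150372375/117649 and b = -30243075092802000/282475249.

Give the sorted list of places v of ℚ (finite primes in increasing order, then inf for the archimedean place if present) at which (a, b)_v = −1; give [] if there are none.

[2, 11]

(a, b) ≡ (55, -1045) mod (ℚ^×)²; places V = {2, 3, 5, 7, 11, 13, 19, ∞}.
(a,b)_5: α=3, u≡1; β=3, v≡1 (mod 5); (1|5)=+1, (1|5)=+1; sign (−1)^0·+1^3·+1^3 = +1.
(a,b)_19: α=2, u≡16; β=3, v≡12 (mod 19); (16|19)=+1, (12|19)=-1; sign (−1)^0·+1^3·-1^2 = +1.
(a,b)_11: α=3, u≡3; β=5, v≡5 (mod 11); (3|11)=+1, (5|11)=+1; sign (−1)^1·+1^5·+1^3 = -1.
(a,b)_7: α=-6, u≡3; β=-10, v≡5 (mod 7); (3|7)=-1, (5|7)=-1; sign (−1)^0·-1^-10·-1^-6 = +1.
(a,b)_13: α=2, u≡3; β=2, v≡6 (mod 13); (3|13)=+1, (6|13)=-1; sign (−1)^0·+1^2·-1^2 = +1.
(a,b)_2: α=0, β=4; u≡7, v≡3 (mod 8); ε(u)ε(v)=1·1, αω(v)=0·1, βω(u)=4·0; sum ≡ 1  ⇒  -1.
(a,b)_∞: sgn(55)=+, sgn(-1045)=−, so +1.
(a,b)_3: α=0, u≡1; β=4, v≡2 (mod 3); (1|3)=+1, (2|3)=-1; sign (−1)^0·+1^4·-1^0 = +1.
(55, -1045 / ℚ) ramifies at {2, 11}: a division algebra.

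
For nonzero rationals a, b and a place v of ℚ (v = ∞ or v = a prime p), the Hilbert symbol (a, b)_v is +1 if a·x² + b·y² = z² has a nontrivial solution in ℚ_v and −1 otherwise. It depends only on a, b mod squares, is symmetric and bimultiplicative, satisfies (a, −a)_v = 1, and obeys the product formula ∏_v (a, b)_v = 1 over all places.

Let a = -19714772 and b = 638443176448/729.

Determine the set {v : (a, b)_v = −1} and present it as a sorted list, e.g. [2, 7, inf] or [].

Mod squares: a ≡ -77, b ≡ 322. Check v ∈ {∞, 2, 3, 7, 11, 23}.
v=23: a=23^2·(≡15), b=23^3·(≡14) mod 23; (15|23)=-1, (14|23)=-1; (−1)^{2·3·11}·(-1)^3·(-1)^2 = -1.
v=2: v_2(a)=2, v_2(b)=9; units ≡ 3, 1 (mod 8); ε·ε+αω+βω = 1·0+2·0+9·1 ≡ 1  ⇒  (a,b)_2 = -1.
v=7: a=7^1·(≡5), b=7^1·(≡4) mod 7; (5|7)=-1, (4|7)=+1; (−1)^{1·1·3}·(-1)^1·(+1)^1 = +1.
v=∞: -77 < 0 and 322 > 0  ⇒  (a,b)_∞ = +1.
v=3: a=3^0·(≡1), b=3^-6·(≡1) mod 3; (1|3)=+1, (1|3)=+1; (−1)^{0·-6·1}·(+1)^-6·(+1)^0 = +1.
v=11: a=11^3·(≡5), b=11^4·(≡3) mod 11; (5|11)=+1, (3|11)=+1; (−1)^{3·4·5}·(+1)^4·(+1)^3 = +1.
(-77, 322 / ℚ) ramifies at {2, 23}: a division algebra.

[2, 23]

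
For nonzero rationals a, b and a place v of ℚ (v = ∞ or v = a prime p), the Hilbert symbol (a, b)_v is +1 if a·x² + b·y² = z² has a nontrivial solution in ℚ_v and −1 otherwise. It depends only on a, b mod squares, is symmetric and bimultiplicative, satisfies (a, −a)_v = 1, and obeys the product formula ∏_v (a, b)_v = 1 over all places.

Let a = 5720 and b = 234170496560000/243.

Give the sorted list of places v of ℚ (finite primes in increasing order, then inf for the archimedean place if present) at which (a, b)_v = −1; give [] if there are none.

(a, b) ≡ (1430, 42) mod (ℚ^×)²; places V = {2, 3, 5, 7, 11, 13, ∞}.
(a,b)_∞: sgn(1430)=+, sgn(42)=+, so +1.
(a,b)_5: α=1, u≡4; β=4, v≡2 (mod 5); (4|5)=+1, (2|5)=-1; sign (−1)^0·+1^4·-1^1 = -1.
(a,b)_11: α=1, u≡3; β=4, v≡5 (mod 11); (3|11)=+1, (5|11)=+1; sign (−1)^0·+1^4·+1^1 = +1.
(a,b)_2: α=3, β=7; u≡3, v≡5 (mod 8); ε(u)ε(v)=1·0, αω(v)=3·1, βω(u)=7·1; sum ≡ 0  ⇒  +1.
(a,b)_3: α=0, u≡2; β=-5, v≡2 (mod 3); (2|3)=-1, (2|3)=-1; sign (−1)^0·-1^-5·-1^0 = -1.
(a,b)_7: α=0, u≡1; β=1, v≡6 (mod 7); (1|7)=+1, (6|7)=-1; sign (−1)^0·+1^1·-1^0 = +1.
(a,b)_13: α=1, u≡11; β=4, v≡4 (mod 13); (11|13)=-1, (4|13)=+1; sign (−1)^0·-1^4·+1^1 = +1.
|Ram(1430, 42)| = 2, even; anisotropic at {3, 5}.

[3, 5]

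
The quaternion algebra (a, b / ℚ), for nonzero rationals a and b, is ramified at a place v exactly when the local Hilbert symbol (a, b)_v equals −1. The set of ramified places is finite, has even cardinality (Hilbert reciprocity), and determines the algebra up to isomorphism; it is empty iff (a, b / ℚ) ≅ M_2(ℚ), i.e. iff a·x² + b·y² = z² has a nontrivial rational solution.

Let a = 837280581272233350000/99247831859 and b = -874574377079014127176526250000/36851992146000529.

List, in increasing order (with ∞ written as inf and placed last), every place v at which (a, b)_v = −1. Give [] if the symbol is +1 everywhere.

Mod squares: a ≡ 165, b ≡ -145. Check v ∈ {∞, 2, 3, 5, 7, 11, 29, 37, 43, 47}.
v=11: a=11^-1·(≡3), b=11^2·(≡9) mod 11; (3|11)=+1, (9|11)=+1; (−1)^{-1·2·5}·(+1)^2·(+1)^-1 = +1.
v=43: a=43^-2·(≡15), b=43^-4·(≡2) mod 43; (15|43)=+1, (2|43)=-1; (−1)^{-2·-4·21}·(+1)^-4·(-1)^-2 = +1.
v=37: a=37^2·(≡18), b=37^2·(≡7) mod 37; (18|37)=-1, (7|37)=+1; (−1)^{2·2·18}·(-1)^2·(+1)^2 = +1.
v=5: a=5^5·(≡3), b=5^7·(≡1) mod 5; (3|5)=-1, (1|5)=+1; (−1)^{5·7·2}·(-1)^7·(+1)^5 = -1.
v=47: a=47^-4·(≡6), b=47^-6·(≡33) mod 47; (6|47)=+1, (33|47)=-1; (−1)^{-4·-6·23}·(+1)^-6·(-1)^-4 = +1.
v=2: v_2(a)=4, v_2(b)=4; units ≡ 5, 7 (mod 8); ε·ε+αω+βω = 0·1+4·0+4·1 ≡ 0  ⇒  (a,b)_2 = +1.
v=3: a=3^1·(≡1), b=3^6·(≡2) mod 3; (1|3)=+1, (2|3)=-1; (−1)^{1·6·1}·(+1)^6·(-1)^1 = -1.
v=∞: 165 > 0 and -145 < 0  ⇒  (a,b)_∞ = +1.
v=7: a=7^8·(≡2), b=7^10·(≡4) mod 7; (2|7)=+1, (4|7)=+1; (−1)^{8·10·3}·(+1)^10·(+1)^8 = +1.
v=29: a=29^4·(≡28), b=29^5·(≡24) mod 29; (28|29)=+1, (24|29)=+1; (−1)^{4·5·14}·(+1)^5·(+1)^4 = +1.
|Ram(165, -145)| = 2, even; anisotropic at {3, 5}.

[3, 5]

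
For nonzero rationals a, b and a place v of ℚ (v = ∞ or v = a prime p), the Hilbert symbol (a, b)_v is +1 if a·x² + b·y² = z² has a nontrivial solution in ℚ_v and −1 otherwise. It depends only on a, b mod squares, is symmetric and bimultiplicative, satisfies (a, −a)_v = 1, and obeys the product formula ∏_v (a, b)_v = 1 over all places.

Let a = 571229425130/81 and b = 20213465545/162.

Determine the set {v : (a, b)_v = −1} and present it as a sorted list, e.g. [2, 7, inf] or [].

[2, 5]

Mod squares: a ≡ 170, b ≡ 2210. Check v ∈ {∞, 2, 3, 5, 7, 13, 17, 47}.
v=∞: 170 > 0 and 2210 > 0  ⇒  (a,b)_∞ = +1.
v=47: a=47^0·(≡11), b=47^2·(≡17) mod 47; (11|47)=-1, (17|47)=+1; (−1)^{0·2·23}·(-1)^2·(+1)^0 = +1.
v=5: a=5^1·(≡1), b=5^1·(≡2) mod 5; (1|5)=+1, (2|5)=-1; (−1)^{1·1·2}·(+1)^1·(-1)^1 = -1.
v=17: a=17^1·(≡3), b=17^1·(≡12) mod 17; (3|17)=-1, (12|17)=-1; (−1)^{1·1·8}·(-1)^1·(-1)^1 = +1.
v=3: a=3^-4·(≡2), b=3^-4·(≡2) mod 3; (2|3)=-1, (2|3)=-1; (−1)^{-4·-4·1}·(-1)^-4·(-1)^-4 = +1.
v=7: a=7^6·(≡4), b=7^2·(≡3) mod 7; (4|7)=+1, (3|7)=-1; (−1)^{6·2·3}·(+1)^2·(-1)^6 = +1.
v=2: v_2(a)=1, v_2(b)=-1; units ≡ 5, 1 (mod 8); ε·ε+αω+βω = 0·0+1·0+-1·1 ≡ 1  ⇒  (a,b)_2 = -1.
v=13: a=13^4·(≡4), b=13^3·(≡10) mod 13; (4|13)=+1, (10|13)=+1; (−1)^{4·3·6}·(+1)^3·(+1)^4 = +1.
(170, 2210 / ℚ) ramifies at {2, 5}: a division algebra.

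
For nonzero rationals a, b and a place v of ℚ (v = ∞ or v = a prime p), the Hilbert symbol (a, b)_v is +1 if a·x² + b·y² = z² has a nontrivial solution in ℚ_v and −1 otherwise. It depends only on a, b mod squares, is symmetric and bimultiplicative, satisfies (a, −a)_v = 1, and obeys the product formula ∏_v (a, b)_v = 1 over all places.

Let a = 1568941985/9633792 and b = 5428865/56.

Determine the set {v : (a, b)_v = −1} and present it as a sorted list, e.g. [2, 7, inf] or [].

[5, 7]

Mod squares: a ≡ 195, b ≡ 910. Check v ∈ {∞, 2, 3, 5, 7, 13, 17}.
v=3: a=3^-1·(≡2), b=3^0·(≡1) mod 3; (2|3)=-1, (1|3)=+1; (−1)^{-1·0·1}·(-1)^0·(+1)^-1 = +1.
v=7: a=7^-2·(≡5), b=7^-1·(≡1) mod 7; (5|7)=-1, (1|7)=+1; (−1)^{-2·-1·3}·(-1)^-1·(+1)^-2 = -1.
v=13: a=13^1·(≡8), b=13^1·(≡8) mod 13; (8|13)=-1, (8|13)=-1; (−1)^{1·1·6}·(-1)^1·(-1)^1 = +1.
v=17: a=17^6·(≡9), b=17^4·(≡13) mod 17; (9|17)=+1, (13|17)=+1; (−1)^{6·4·8}·(+1)^4·(+1)^6 = +1.
v=2: v_2(a)=-16, v_2(b)=-3; units ≡ 3, 7 (mod 8); ε·ε+αω+βω = 1·1+-16·0+-3·1 ≡ 0  ⇒  (a,b)_2 = +1.
v=∞: 195 > 0 and 910 > 0  ⇒  (a,b)_∞ = +1.
v=5: a=5^1·(≡1), b=5^1·(≡3) mod 5; (1|5)=+1, (3|5)=-1; (−1)^{1·1·2}·(+1)^1·(-1)^1 = -1.
(195, 910 / ℚ) ramifies at {5, 7}: a division algebra.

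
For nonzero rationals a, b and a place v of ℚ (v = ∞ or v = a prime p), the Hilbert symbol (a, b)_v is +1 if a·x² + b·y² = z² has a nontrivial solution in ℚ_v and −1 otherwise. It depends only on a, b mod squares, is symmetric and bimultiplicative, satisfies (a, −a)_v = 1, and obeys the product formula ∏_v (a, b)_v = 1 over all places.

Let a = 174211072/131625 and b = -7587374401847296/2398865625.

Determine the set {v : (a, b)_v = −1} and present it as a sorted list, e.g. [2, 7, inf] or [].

[5, 7]

(a, b) ≡ (14105, -65) mod (ℚ^×)²; places V = {2, 3, 5, 7, 13, 31, ∞}.
(a,b)_7: α=3, u≡3; β=6, v≡3 (mod 7); (3|7)=-1, (3|7)=-1; sign (−1)^0·-1^6·-1^3 = -1.
(a,b)_∞: sgn(14105)=+, sgn(-65)=−, so +1.
(a,b)_13: α=-1, u≡2; β=-1, v≡11 (mod 13); (2|13)=-1, (11|13)=-1; sign (−1)^0·-1^-1·-1^-1 = +1.
(a,b)_31: α=1, u≡30; β=2, v≡18 (mod 31); (30|31)=-1, (18|31)=+1; sign (−1)^0·-1^2·+1^1 = +1.
(a,b)_3: α=-4, u≡2; β=-10, v≡1 (mod 3); (2|3)=-1, (1|3)=+1; sign (−1)^0·-1^-10·+1^-4 = +1.
(a,b)_5: α=-3, u≡4; β=-5, v≡2 (mod 5); (4|5)=+1, (2|5)=-1; sign (−1)^0·+1^-5·-1^-3 = -1.
(a,b)_2: α=14, β=26; u≡1, v≡7 (mod 8); ε(u)ε(v)=0·1, αω(v)=14·0, βω(u)=26·0; sum ≡ 0  ⇒  +1.
(14105, -65 / ℚ) ramifies at {5, 7}: a division algebra.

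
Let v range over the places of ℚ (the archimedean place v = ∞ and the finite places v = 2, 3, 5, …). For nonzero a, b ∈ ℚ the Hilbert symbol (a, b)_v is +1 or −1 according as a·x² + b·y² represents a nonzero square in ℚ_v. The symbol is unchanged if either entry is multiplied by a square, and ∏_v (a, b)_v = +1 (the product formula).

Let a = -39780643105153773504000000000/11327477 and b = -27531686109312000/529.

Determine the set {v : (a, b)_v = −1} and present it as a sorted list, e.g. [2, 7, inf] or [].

Mod squares: a ≡ -135470, b ≡ -2537645. Check v ∈ {∞, 2, 3, 5, 7, 11, 19, 23, 29, 31, 37, 43}.
v=5: a=5^9·(≡1), b=5^3·(≡1) mod 5; (1|5)=+1, (1|5)=+1; (−1)^{9·3·2}·(+1)^3·(+1)^9 = +1.
v=29: a=29^2·(≡27), b=29^1·(≡27) mod 29; (27|29)=-1, (27|29)=-1; (−1)^{2·1·14}·(-1)^1·(-1)^2 = -1.
v=11: a=11^2·(≡7), b=11^1·(≡8) mod 11; (7|11)=-1, (8|11)=-1; (−1)^{2·1·5}·(-1)^1·(-1)^2 = -1.
v=3: a=3^4·(≡1), b=3^2·(≡1) mod 3; (1|3)=+1, (1|3)=+1; (−1)^{4·2·1}·(+1)^2·(+1)^4 = +1.
v=19: a=19^-1·(≡3), b=19^0·(≡13) mod 19; (3|19)=-1, (13|19)=-1; (−1)^{-1·0·9}·(-1)^0·(-1)^-1 = -1.
v=37: a=37^2·(≡5), b=37^1·(≡6) mod 37; (5|37)=-1, (6|37)=-1; (−1)^{2·1·18}·(-1)^1·(-1)^2 = -1.
v=∞: -135470 < 0 and -2537645 < 0  ⇒  (a,b)_∞ = -1.
v=7: a=7^-2·(≡2), b=7^2·(≡2) mod 7; (2|7)=+1, (2|7)=+1; (−1)^{-2·2·3}·(+1)^2·(+1)^-2 = +1.
v=2: v_2(a)=15, v_2(b)=10; units ≡ 1, 3 (mod 8); ε·ε+αω+βω = 0·1+15·1+10·0 ≡ 1  ⇒  (a,b)_2 = -1.
v=31: a=31^3·(≡1), b=31^2·(≡26) mod 31; (1|31)=+1, (26|31)=-1; (−1)^{3·2·15}·(+1)^2·(-1)^3 = -1.
v=43: a=43^2·(≡14), b=43^1·(≡41) mod 43; (14|43)=+1, (41|43)=+1; (−1)^{2·1·21}·(+1)^1·(+1)^2 = +1.
v=23: a=23^-3·(≡11), b=23^-2·(≡19) mod 23; (11|23)=-1, (19|23)=-1; (−1)^{-3·-2·11}·(-1)^-2·(-1)^-3 = -1.
|Ram(-135470, -2537645)| = 8, even; anisotropic at {2, 11, 19, 23, 29, 31, 37, ∞}.

[2, 11, 19, 23, 29, 31, 37, inf]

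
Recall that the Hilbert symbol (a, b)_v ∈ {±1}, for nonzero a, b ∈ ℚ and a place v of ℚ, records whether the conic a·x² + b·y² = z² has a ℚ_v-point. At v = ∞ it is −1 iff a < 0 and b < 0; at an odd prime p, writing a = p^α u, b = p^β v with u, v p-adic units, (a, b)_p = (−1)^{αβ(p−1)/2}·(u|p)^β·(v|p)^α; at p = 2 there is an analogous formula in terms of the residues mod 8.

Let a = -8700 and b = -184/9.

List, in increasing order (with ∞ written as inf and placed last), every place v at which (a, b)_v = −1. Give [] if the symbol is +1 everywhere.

(a, b) ≡ (-87, -46) mod (ℚ^×)²; places V = {2, 3, 5, 23, 29, ∞}.
(a,b)_3: α=1, u≡1; β=-2, v≡2 (mod 3); (1|3)=+1, (2|3)=-1; sign (−1)^0·+1^-2·-1^1 = -1.
(a,b)_∞: sgn(-87)=−, sgn(-46)=−, so -1.
(a,b)_23: α=0, u≡17; β=1, v≡17 (mod 23); (17|23)=-1, (17|23)=-1; sign (−1)^0·-1^1·-1^0 = -1.
(a,b)_2: α=2, β=3; u≡1, v≡1 (mod 8); ε(u)ε(v)=0·0, αω(v)=2·0, βω(u)=3·0; sum ≡ 0  ⇒  +1.
(a,b)_29: α=1, u≡19; β=0, v≡15 (mod 29); (19|29)=-1, (15|29)=-1; sign (−1)^0·-1^0·-1^1 = -1.
(a,b)_5: α=2, u≡2; β=0, v≡4 (mod 5); (2|5)=-1, (4|5)=+1; sign (−1)^0·-1^0·+1^2 = +1.
|Ram(-87, -46)| = 4, even; anisotropic at {3, 23, 29, ∞}.

[3, 23, 29, inf]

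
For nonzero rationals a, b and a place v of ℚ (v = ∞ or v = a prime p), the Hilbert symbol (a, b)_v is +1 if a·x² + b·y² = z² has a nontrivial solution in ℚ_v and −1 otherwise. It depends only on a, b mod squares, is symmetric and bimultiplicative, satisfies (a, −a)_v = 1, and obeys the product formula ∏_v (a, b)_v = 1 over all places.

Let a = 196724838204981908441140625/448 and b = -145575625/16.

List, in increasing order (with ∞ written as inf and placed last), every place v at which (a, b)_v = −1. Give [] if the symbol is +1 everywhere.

Mod squares: a ≡ 1624500759791, b ≡ -232921. Check v ∈ {∞, 2, 5, 7, 13, 17, 19, 23, 29, 41, 43, 47}.
v=19: a=19^3·(≡12), b=19^1·(≡10) mod 19; (12|19)=-1, (10|19)=-1; (−1)^{3·1·9}·(-1)^1·(-1)^3 = -1.
v=7: a=7^-1·(≡6), b=7^0·(≡4) mod 7; (6|7)=-1, (4|7)=+1; (−1)^{-1·0·3}·(-1)^0·(+1)^-1 = +1.
v=∞: 1624500759791 > 0 and -232921 < 0  ⇒  (a,b)_∞ = +1.
v=23: a=23^3·(≡6), b=23^1·(≡4) mod 23; (6|23)=+1, (4|23)=+1; (−1)^{3·1·11}·(+1)^1·(+1)^3 = -1.
v=5: a=5^6·(≡1), b=5^4·(≡4) mod 5; (1|5)=+1, (4|5)=+1; (−1)^{6·4·2}·(+1)^4·(+1)^6 = +1.
v=13: a=13^3·(≡1), b=13^1·(≡12) mod 13; (1|13)=+1, (12|13)=+1; (−1)^{3·1·6}·(+1)^1·(+1)^3 = +1.
v=47: a=47^1·(≡3), b=47^0·(≡39) mod 47; (3|47)=+1, (39|47)=-1; (−1)^{1·0·23}·(+1)^0·(-1)^1 = -1.
v=41: a=41^3·(≡37), b=41^1·(≡1) mod 41; (37|41)=+1, (1|41)=+1; (−1)^{3·1·20}·(+1)^1·(+1)^3 = +1.
v=2: v_2(a)=-6, v_2(b)=-4; units ≡ 7, 7 (mod 8); ε·ε+αω+βω = 1·1+-6·0+-4·0 ≡ 1  ⇒  (a,b)_2 = -1.
v=43: a=43^1·(≡30), b=43^0·(≡9) mod 43; (30|43)=-1, (9|43)=+1; (−1)^{1·0·21}·(-1)^0·(+1)^1 = +1.
v=17: a=17^1·(≡15), b=17^0·(≡1) mod 17; (15|17)=+1, (1|17)=+1; (−1)^{1·0·8}·(+1)^0·(+1)^1 = +1.
v=29: a=29^1·(≡14), b=29^0·(≡7) mod 29; (14|29)=-1, (7|29)=+1; (−1)^{1·0·14}·(-1)^0·(+1)^1 = +1.
(1624500759791, -232921 / ℚ) ramifies at {2, 19, 23, 47}: a division algebra.

[2, 19, 23, 47]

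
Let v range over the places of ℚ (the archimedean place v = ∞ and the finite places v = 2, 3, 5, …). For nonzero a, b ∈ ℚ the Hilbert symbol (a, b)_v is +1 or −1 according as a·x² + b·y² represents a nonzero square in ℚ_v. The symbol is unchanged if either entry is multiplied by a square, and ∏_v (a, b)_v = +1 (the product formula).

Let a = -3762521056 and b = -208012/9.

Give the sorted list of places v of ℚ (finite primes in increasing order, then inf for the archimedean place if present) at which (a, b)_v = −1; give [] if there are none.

[2, 7, 17, inf]

(a, b) ≡ (-46, -52003) mod (ℚ^×)²; places V = {2, 3, 7, 17, 19, 23, ∞}.
(a,b)_3: α=0, u≡2; β=-2, v≡2 (mod 3); (2|3)=-1, (2|3)=-1; sign (−1)^0·-1^-2·-1^0 = +1.
(a,b)_19: α=2, u≡11; β=1, v≡8 (mod 19); (11|19)=+1, (8|19)=-1; sign (−1)^0·+1^1·-1^2 = +1.
(a,b)_23: α=1, u≡19; β=1, v≡2 (mod 23); (19|23)=-1, (2|23)=+1; sign (−1)^1·-1^1·+1^1 = +1.
(a,b)_7: α=2, u≡6; β=1, v≡3 (mod 7); (6|7)=-1, (3|7)=-1; sign (−1)^0·-1^1·-1^2 = -1.
(a,b)_2: α=5, β=2; u≡1, v≡5 (mod 8); ε(u)ε(v)=0·0, αω(v)=5·1, βω(u)=2·0; sum ≡ 1  ⇒  -1.
(a,b)_17: α=2, u≡6; β=1, v≡8 (mod 17); (6|17)=-1, (8|17)=+1; sign (−1)^0·-1^1·+1^2 = -1.
(a,b)_∞: sgn(-46)=−, sgn(-52003)=−, so -1.
|Ram(-46, -52003)| = 4, even; anisotropic at {2, 7, 17, ∞}.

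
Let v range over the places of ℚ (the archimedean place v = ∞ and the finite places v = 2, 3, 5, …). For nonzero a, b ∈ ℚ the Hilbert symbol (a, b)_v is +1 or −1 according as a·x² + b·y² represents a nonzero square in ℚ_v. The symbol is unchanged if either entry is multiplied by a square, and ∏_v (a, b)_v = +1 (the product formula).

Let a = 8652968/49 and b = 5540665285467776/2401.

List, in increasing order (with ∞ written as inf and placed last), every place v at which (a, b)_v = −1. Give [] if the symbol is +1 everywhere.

[23, 31]

(a, b) ≡ (2163242, 74) mod (ℚ^×)²; places V = {2, 7, 23, 31, 37, 41, ∞}.
(a,b)_41: α=1, u≡18; β=2, v≡32 (mod 41); (18|41)=+1, (32|41)=+1; sign (−1)^0·+1^2·+1^1 = +1.
(a,b)_23: α=1, u≡17; β=2, v≡19 (mod 23); (17|23)=-1, (19|23)=-1; sign (−1)^0·-1^2·-1^1 = -1.
(a,b)_37: α=1, u≡2; β=3, v≡8 (mod 37); (2|37)=-1, (8|37)=-1; sign (−1)^0·-1^3·-1^1 = +1.
(a,b)_2: α=3, β=7; u≡5, v≡5 (mod 8); ε(u)ε(v)=0·0, αω(v)=3·1, βω(u)=7·1; sum ≡ 0  ⇒  +1.
(a,b)_31: α=1, u≡14; β=2, v≡27 (mod 31); (14|31)=+1, (27|31)=-1; sign (−1)^0·+1^2·-1^1 = -1.
(a,b)_∞: sgn(2163242)=+, sgn(74)=+, so +1.
(a,b)_7: α=-2, u≡2; β=-4, v≡2 (mod 7); (2|7)=+1, (2|7)=+1; sign (−1)^0·+1^-4·+1^-2 = +1.
(2163242, 74 / ℚ) ramifies at {23, 31}: a division algebra.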